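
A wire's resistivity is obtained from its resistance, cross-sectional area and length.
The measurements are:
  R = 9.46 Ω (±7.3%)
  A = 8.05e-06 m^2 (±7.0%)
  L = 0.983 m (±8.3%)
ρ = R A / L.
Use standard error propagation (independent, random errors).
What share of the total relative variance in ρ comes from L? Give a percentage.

(δρ/ρ)² = (1·δR/R)² + (1·δA/A)² + (-1·δL/L)²
  R term: (1×0.0730)² = 0.00533
  A term: (1×0.0700)² = 0.00490
  L term: (-1×0.0830)² = 0.00689
Total = 0.0171. Share from L = 0.00689/0.0171 = 0.402.

40.2%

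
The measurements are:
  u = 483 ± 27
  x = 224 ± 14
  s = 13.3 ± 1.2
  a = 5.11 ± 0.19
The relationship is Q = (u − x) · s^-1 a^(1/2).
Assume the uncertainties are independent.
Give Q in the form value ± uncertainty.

44.0 ± 6.57

Let w = u − x = 259. δw = √(δu² + δx²) = √(729 + 196) = 30.4, so δw/w = 0.117.
Q is then a monomial in w, s, a:
δQ/Q = √((δw/w)² + (-1·δs/s)² + (½·δa/a)²) = √(0.0138 + 0.00814 + 0.000346) = 0.149
Q = 44.0, so δQ = 0.149 × 44.0 = 6.57.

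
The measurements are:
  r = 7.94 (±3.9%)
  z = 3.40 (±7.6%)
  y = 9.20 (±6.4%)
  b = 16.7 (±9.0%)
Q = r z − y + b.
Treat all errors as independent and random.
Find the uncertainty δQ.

2.81

Let p = r·z = 27.0. δp/p = √((1·δr/r)² + (1·δz/z)²) = √(0.00152 + 0.00578) = 0.0854, so δp = 2.31.
Q = p − y + b: δQ = √(δp² + δy² + δb²) = √(5.32 + 0.347 + 2.26) = 2.81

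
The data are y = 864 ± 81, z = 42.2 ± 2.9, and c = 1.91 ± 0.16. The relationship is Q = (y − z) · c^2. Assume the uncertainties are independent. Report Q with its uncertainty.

3000 ± 583

Let u = y − z = 822. δu = √(δy² + δz²) = √(6560 + 8.41) = 81.1, so δu/u = 0.0986.
Q is then a monomial in u, c:
δQ/Q = √((δu/u)² + (2·δc/c)²) = √(0.00973 + 0.0281) = 0.194
Q = 3000, so δQ = 0.194 × 3000 = 583.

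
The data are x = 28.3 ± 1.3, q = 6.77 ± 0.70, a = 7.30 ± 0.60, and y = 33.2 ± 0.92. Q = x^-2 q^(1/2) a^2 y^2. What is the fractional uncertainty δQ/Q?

Q is a product of powers, so relative uncertainties combine in quadrature:
  (-2·δx/x)² = (-2×0.0459)² = 0.00844;  (½·δq/q)² = (0.5×0.103)² = 0.00267;  (2·δa/a)² = (2×0.0822)² = 0.0270;  (2·δy/y)² = (2×0.0277)² = 0.00307
δQ/Q = √(0.0412) = 0.203

0.203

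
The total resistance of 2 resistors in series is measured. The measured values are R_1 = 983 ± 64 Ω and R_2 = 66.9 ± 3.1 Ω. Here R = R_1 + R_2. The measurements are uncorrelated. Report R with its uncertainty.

1050 ± 64.1 Ω

Each term contributes (cᵢ δxᵢ)² to (δR)²:
  (δR_1)² = 4100;  (δR_2)² = 9.61
δR = √(4110) = 64.1 Ω
R = 1050 Ω.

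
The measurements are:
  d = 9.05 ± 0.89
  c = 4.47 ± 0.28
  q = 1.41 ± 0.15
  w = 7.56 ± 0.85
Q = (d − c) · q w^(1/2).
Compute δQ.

Let u = d − c = 4.58. δu = √(δd² + δc²) = √(0.792 + 0.0784) = 0.933, so δu/u = 0.204.
Q is then a monomial in u, q, w:
δQ/Q = √((δu/u)² + (1·δq/q)² + (½·δw/w)²) = √(0.0415 + 0.0113 + 0.00316) = 0.237
Q = 17.8, so δQ = 0.237 × 17.8 = 4.20.

4.20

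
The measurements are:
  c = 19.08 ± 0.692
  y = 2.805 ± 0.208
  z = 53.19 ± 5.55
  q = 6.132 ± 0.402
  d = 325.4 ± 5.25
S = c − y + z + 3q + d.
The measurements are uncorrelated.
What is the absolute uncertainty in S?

7.77

For a sum/difference, combine absolute errors in quadrature:
  (δc)² = 0.479;  (δy)² = 0.0433;  (δz)² = 30.8;  (3·δq)² = 1.45;  (δd)² = 27.6
δS = √(60.3) = 7.77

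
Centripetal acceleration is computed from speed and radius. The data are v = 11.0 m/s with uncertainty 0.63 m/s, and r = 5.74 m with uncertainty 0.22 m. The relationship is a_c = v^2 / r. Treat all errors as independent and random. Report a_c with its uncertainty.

Each factor contributes (exponent × relative error)² to (δa_c/a_c)²:
  (2·δv/v)² = (2×0.0573)² = 0.0131;  (-1·δr/r)² = (-1×0.0383)² = 0.00147
δa_c/a_c = √(0.0146) = 0.121
a_c = 21.1 m/s^2, so δa_c = 0.121 × 21.1 = 2.55 m/s^2.

21.1 ± 2.55 m/s^2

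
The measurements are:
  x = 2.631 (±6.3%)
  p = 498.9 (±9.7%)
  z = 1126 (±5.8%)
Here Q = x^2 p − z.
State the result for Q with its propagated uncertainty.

2327 ± 553

Let w = x^2·p = 3453. δw/w = √((2·δx/x)² + (1·δp/p)²) = √(0.0159 + 0.00941) = 0.159, so δw = 549.
Q = w − z: δQ = √(δw² + δz²) = √(3.02e+05 + 4270) = 553
Q = 2327.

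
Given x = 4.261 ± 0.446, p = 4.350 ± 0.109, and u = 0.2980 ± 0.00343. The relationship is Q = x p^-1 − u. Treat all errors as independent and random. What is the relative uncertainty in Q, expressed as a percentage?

Let w = x·p^-1 = 0.9795. δw/w = √((1·δx/x)² + (-1·δp/p)²) = √(0.0110 + 0.000628) = 0.108, so δw = 0.105.
Q = w − u: δQ = √(δw² + δu²) = √(0.0111 + 1.18e-05) = 0.105
Q = 0.6815, so δQ/Q = 0.105/0.6815 = 0.155.

15.5%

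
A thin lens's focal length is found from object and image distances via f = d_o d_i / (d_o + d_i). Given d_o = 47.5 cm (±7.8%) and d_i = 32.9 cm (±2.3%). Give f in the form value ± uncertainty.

∂f/∂d_o = (d_i/(d_o+d_i))² = 0.167;  ∂f/∂d_i = (d_o/(d_o+d_i))² = 0.349
δf = √((∂f/∂d_o · δd_o)² + (∂f/∂d_i · δd_i)²) = √(0.385 + 0.0698) = 0.674 cm
f = 19.4 cm.

19.4 ± 0.674 cm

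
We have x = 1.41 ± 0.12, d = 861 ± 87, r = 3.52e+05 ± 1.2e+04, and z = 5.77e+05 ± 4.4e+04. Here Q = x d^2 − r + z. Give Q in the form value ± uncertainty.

(1.27 ± 0.234) × 10^6

Let p = x·d^2 = 1.05e+06. δp/p = √((1·δx/x)² + (2·δd/d)²) = √(0.00724 + 0.0408) = 0.219, so δp = 2.29e+05.
Q = p − r + z: δQ = √(δp² + δr² + δz²) = √(5.25e+10 + 1.44e+08 + 1.94e+09) = 2.34e+05
Q = 1.27e+06.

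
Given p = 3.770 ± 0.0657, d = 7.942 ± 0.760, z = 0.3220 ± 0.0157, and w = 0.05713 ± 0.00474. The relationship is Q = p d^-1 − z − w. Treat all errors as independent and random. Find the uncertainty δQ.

Let h = p·d^-1 = 0.4747. δh/h = √((1·δp/p)² + (-1·δd/d)²) = √(0.000304 + 0.00916) = 0.0973, so δh = 0.0462.
Q = h − z − w: δQ = √(δh² + δz² + δw²) = √(0.00213 + 0.000246 + 2.25e-05) = 0.0490

0.0490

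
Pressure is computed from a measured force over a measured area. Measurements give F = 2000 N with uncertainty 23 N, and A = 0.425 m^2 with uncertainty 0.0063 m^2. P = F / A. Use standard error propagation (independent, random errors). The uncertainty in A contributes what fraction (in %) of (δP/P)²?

62.4%

(δP/P)² = (1·δF/F)² + (-1·δA/A)²
  F term: (1×0.0115)² = 0.000132
  A term: (-1×0.0148)² = 0.000220
Total = 0.000352. Share from A = 0.000220/0.000352 = 0.624.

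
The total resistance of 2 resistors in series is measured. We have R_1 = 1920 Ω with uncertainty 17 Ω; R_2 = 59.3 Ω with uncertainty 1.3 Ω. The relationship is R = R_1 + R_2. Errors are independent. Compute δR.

R is a linear combination, so absolute uncertainties add in quadrature:
  (δR_1)² = 289;  (δR_2)² = 1.69
δR = √(291) = 17.0 Ω

17.0 Ω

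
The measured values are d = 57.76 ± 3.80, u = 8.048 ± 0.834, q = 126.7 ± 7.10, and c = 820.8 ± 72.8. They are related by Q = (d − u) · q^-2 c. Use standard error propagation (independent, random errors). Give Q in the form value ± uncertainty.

2.542 ± 0.414

Let w = d − u = 49.71. δw = √(δd² + δu²) = √(14.4 + 0.696) = 3.89, so δw/w = 0.0783.
Q is then a monomial in w, q, c:
δQ/Q = √((δw/w)² + (-2·δq/q)² + (1·δc/c)²) = √(0.00612 + 0.0126 + 0.00787) = 0.163
Q = 2.542, so δQ = 0.163 × 2.542 = 0.414.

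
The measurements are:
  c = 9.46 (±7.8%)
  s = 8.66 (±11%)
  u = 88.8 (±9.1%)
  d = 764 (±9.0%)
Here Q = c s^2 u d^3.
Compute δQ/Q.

0.368

For a monomial Q ∝ c, s^2, u, d^3, fractional errors add in quadrature:
  (1·δc/c)² = (1×0.0780)² = 0.00608;  (2·δs/s)² = (2×0.110)² = 0.0484;  (1·δu/u)² = (1×0.0910)² = 0.00828;  (3·δd/d)² = (3×0.0900)² = 0.0729
δQ/Q = √(0.136) = 0.368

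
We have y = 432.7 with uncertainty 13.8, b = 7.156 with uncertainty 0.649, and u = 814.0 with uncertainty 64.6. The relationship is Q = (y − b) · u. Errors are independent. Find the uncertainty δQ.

29700

Let w = y − b = 425.5. δw = √(δy² + δb²) = √(190 + 0.421) = 13.8, so δw/w = 0.0325.
Q is then a monomial in w, u:
δQ/Q = √((δw/w)² + (1·δu/u)²) = √(0.00105 + 0.00630) = 0.0857
Q = 346400, so δQ = 0.0857 × 346400 = 29700.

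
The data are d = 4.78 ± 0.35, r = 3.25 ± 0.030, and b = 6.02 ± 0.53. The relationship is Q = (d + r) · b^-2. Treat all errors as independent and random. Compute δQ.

Let u = d + r = 8.03. δu = √(δd² + δr²) = √(0.122 + 0.000900) = 0.351, so δu/u = 0.0437.
Q is then a monomial in u, b:
δQ/Q = √((δu/u)² + (-2·δb/b)²) = √(0.00191 + 0.0310) = 0.181
Q = 0.222, so δQ = 0.181 × 0.222 = 0.0402.

0.0402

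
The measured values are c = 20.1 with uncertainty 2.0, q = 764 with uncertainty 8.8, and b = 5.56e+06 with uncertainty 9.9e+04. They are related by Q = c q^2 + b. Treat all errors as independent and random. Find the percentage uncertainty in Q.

6.95%

Let p = c·q^2 = 1.17e+07. δp/p = √((1·δc/c)² + (2·δq/q)²) = √(0.00990 + 0.000531) = 0.102, so δp = 1.2e+06.
Q = p + b: δQ = √(δp² + δb²) = √(1.44e+12 + 9.8e+09) = 1.2e+06
Q = 1.73e+07, so δQ/Q = 1.2e+06/1.73e+07 = 0.0695.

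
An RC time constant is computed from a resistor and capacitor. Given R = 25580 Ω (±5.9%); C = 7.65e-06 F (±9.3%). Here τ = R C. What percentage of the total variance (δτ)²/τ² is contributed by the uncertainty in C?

(δτ/τ)² = (1·δR/R)² + (1·δC/C)²
  R term: (1×0.0590)² = 0.00348
  C term: (1×0.0930)² = 0.00865
Total = 0.0121. Share from C = 0.00865/0.0121 = 0.713.

71.3%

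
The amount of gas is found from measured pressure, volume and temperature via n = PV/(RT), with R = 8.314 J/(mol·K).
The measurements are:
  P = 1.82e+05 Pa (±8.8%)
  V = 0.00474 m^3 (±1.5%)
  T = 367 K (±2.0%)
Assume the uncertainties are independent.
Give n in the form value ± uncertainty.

Products/powers → add relative errors in quadrature, weighted by exponent:
  (1·δP/P)² = (1×0.0880)² = 0.00774;  (1·δV/V)² = (1×0.0150)² = 0.000225;  (-1·δT/T)² = (-1×0.0200)² = 0.000400
δn/n = √(0.00837) = 0.0915
n = 0.283 mol, so δn = 0.0915 × 0.283 = 0.0259 mol.

0.283 ± 0.0259 mol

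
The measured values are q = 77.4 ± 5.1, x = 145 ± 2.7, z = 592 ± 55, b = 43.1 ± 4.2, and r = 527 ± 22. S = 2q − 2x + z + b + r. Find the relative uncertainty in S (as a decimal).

0.0589

Each term contributes (cᵢ δxᵢ)² to (δS)²:
  (2·δq)² = 104;  (2·δx)² = 29.2;  (δz)² = 3020;  (δb)² = 17.6;  (δr)² = 484
δS = √(3660) = 60.5
S = 1030, so δS/S = 60.5/1030 = 0.0589.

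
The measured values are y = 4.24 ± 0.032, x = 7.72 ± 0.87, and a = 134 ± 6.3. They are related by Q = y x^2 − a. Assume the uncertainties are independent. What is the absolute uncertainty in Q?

Let p = y·x^2 = 253. δp/p = √((1·δy/y)² + (2·δx/x)²) = √(5.7e-05 + 0.0508) = 0.226, so δp = 57.0.
Q = p − a: δQ = √(δp² + δa²) = √(3250 + 39.7) = 57.3

57.3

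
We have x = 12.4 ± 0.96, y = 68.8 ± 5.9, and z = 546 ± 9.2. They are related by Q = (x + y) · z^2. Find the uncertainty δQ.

1.96e+06

Let u = x + y = 81.2. δu = √(δx² + δy²) = √(0.922 + 34.8) = 5.98, so δu/u = 0.0736.
Q is then a monomial in u, z:
δQ/Q = √((δu/u)² + (2·δz/z)²) = √(0.00542 + 0.00114) = 0.0810
Q = 2.42e+07, so δQ = 0.0810 × 2.42e+07 = 1.96e+06.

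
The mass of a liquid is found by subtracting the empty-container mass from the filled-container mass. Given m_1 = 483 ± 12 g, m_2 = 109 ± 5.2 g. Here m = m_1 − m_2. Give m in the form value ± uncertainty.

For a sum/difference, combine absolute errors in quadrature:
  (δm_1)² = 144;  (δm_2)² = 27.0
δm = √(171) = 13.1 g
m = 374 g.

374 ± 13.1 g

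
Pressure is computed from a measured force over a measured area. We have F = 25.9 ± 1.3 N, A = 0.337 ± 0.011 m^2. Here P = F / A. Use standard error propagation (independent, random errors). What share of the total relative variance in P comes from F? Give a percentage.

70.3%

(δP/P)² = (1·δF/F)² + (-1·δA/A)²
  F term: (1×0.0502)² = 0.00252
  A term: (-1×0.0326)² = 0.00107
Total = 0.00358. Share from F = 0.00252/0.00358 = 0.703.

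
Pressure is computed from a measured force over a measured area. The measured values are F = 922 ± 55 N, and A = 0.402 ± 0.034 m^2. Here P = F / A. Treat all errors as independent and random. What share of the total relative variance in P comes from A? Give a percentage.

(δP/P)² = (1·δF/F)² + (-1·δA/A)²
  F term: (1×0.0597)² = 0.00356
  A term: (-1×0.0846)² = 0.00715
Total = 0.0107. Share from A = 0.00715/0.0107 = 0.668.

66.8%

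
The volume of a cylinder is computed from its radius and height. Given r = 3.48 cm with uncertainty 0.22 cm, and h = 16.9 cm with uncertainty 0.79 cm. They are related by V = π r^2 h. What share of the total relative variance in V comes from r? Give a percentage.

(δV/V)² = (2·δr/r)² + (1·δh/h)²
  r term: (2×0.0632)² = 0.0160
  h term: (1×0.0467)² = 0.00219
Total = 0.0182. Share from r = 0.0160/0.0182 = 0.880.

88.0%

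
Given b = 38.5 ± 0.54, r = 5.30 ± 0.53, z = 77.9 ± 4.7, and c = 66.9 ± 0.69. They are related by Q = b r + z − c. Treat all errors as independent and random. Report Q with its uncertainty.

215 ± 21.1

Let p = b·r = 204. δp/p = √((1·δb/b)² + (1·δr/r)²) = √(0.000197 + 0.0100) = 0.101, so δp = 20.6.
Q = p + z − c: δQ = √(δp² + δz² + δc²) = √(425 + 22.1 + 0.476) = 21.1
Q = 215.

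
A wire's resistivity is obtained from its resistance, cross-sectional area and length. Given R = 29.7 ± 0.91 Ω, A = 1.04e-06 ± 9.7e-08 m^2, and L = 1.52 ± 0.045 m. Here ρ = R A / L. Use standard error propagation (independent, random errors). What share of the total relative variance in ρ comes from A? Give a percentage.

82.7%

(δρ/ρ)² = (1·δR/R)² + (1·δA/A)² + (-1·δL/L)²
  R term: (1×0.0306)² = 0.000939
  A term: (1×0.0933)² = 0.00870
  L term: (-1×0.0296)² = 0.000876
Total = 0.0105. Share from A = 0.00870/0.0105 = 0.827.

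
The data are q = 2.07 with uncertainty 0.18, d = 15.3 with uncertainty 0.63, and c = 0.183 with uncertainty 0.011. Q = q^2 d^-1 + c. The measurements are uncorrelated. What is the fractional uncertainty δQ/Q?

Let p = q^2·d^-1 = 0.280. δp/p = √((2·δq/q)² + (-1·δd/d)²) = √(0.0302 + 0.00170) = 0.179, so δp = 0.0501.
Q = p + c: δQ = √(δp² + δc²) = √(0.00251 + 0.000121) = 0.0512
Q = 0.463, so δQ/Q = 0.0512/0.463 = 0.111.

0.111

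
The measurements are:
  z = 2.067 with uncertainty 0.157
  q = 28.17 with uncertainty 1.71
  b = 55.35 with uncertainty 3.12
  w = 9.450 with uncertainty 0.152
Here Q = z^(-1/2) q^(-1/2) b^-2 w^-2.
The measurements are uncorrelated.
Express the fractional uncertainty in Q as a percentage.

12.7%

Relative error in a monomial: (δQ/Q)² = Σ (nᵢ · δxᵢ/xᵢ)².
  (−½·δz/z)² = (-0.5×0.0760)² = 0.00144;  (−½·δq/q)² = (-0.5×0.0607)² = 0.000921;  (-2·δb/b)² = (-2×0.0564)² = 0.0127;  (-2·δw/w)² = (-2×0.0161)² = 0.00103
δQ/Q = √(0.0161) = 0.127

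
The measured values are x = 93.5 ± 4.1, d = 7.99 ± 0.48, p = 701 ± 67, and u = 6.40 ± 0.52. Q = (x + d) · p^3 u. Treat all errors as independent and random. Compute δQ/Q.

0.301

Let w = x + d = 101. δw = √(δx² + δd²) = √(16.8 + 0.230) = 4.13, so δw/w = 0.0407.
Q is then a monomial in w, p, u:
δQ/Q = √((δw/w)² + (3·δp/p)² + (1·δu/u)²) = √(0.00165 + 0.0822 + 0.00660) = 0.301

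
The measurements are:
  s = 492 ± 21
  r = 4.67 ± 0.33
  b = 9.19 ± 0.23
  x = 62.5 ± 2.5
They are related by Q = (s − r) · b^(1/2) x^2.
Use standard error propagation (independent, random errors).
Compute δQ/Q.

0.0917

Let u = s − r = 487. δu = √(δs² + δr²) = √(441 + 0.109) = 21.0, so δu/u = 0.0431.
Q is then a monomial in u, b, x:
δQ/Q = √((δu/u)² + (½·δb/b)² + (2·δx/x)²) = √(0.00186 + 0.000157 + 0.00640) = 0.0917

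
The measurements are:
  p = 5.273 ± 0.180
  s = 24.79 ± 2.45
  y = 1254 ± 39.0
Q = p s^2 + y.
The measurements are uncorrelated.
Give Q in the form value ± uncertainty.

4494 ± 651

Let w = p·s^2 = 3240. δw/w = √((1·δp/p)² + (2·δs/s)²) = √(0.00117 + 0.0391) = 0.201, so δw = 650.
Q = w + y: δQ = √(δw² + δy²) = √(4.22e+05 + 1520) = 651
Q = 4494.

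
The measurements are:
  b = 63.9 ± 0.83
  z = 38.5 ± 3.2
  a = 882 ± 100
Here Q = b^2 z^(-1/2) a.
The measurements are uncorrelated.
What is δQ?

71700

Products/powers → add relative errors in quadrature, weighted by exponent:
  (2·δb/b)² = (2×0.0130)² = 0.000675;  (−½·δz/z)² = (-0.5×0.0831)² = 0.00173;  (1·δa/a)² = (1×0.113)² = 0.0129
δQ/Q = √(0.0153) = 0.124
Q = 5.8e+05, so δQ = 0.124 × 5.8e+05 = 71700.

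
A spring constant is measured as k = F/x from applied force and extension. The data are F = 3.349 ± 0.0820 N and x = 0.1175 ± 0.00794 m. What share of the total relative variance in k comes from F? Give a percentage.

11.6%

(δk/k)² = (1·δF/F)² + (-1·δx/x)²
  F term: (1×0.0245)² = 0.000600
  x term: (-1×0.0676)² = 0.00457
Total = 0.00517. Share from F = 0.000600/0.00517 = 0.116.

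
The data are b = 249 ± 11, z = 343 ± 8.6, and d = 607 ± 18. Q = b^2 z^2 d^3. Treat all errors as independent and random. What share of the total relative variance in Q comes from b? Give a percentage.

(δQ/Q)² = (2·δb/b)² + (2·δz/z)² + (3·δd/d)²
  b term: (2×0.0442)² = 0.00781
  z term: (2×0.0251)² = 0.00251
  d term: (3×0.0297)² = 0.00791
Total = 0.0182. Share from b = 0.00781/0.0182 = 0.428.

42.8%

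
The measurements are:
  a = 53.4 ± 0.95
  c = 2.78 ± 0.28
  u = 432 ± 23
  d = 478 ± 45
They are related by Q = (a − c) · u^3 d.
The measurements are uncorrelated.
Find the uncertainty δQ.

Let w = a − c = 50.6. δw = √(δa² + δc²) = √(0.902 + 0.0784) = 0.990, so δw/w = 0.0196.
Q is then a monomial in w, u, d:
δQ/Q = √((δw/w)² + (3·δu/u)² + (1·δd/d)²) = √(0.000383 + 0.0255 + 0.00886) = 0.186
Q = 1.95e+12, so δQ = 0.186 × 1.95e+12 = 3.64e+11.

3.64e+11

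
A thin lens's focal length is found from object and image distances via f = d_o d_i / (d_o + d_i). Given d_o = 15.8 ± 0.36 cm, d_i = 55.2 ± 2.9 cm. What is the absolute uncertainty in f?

∂f/∂d_o = (d_i/(d_o+d_i))² = 0.604;  ∂f/∂d_i = (d_o/(d_o+d_i))² = 0.0495
δf = √((∂f/∂d_o · δd_o)² + (∂f/∂d_i · δd_i)²) = √(0.0474 + 0.0206) = 0.261 cm

0.261 cm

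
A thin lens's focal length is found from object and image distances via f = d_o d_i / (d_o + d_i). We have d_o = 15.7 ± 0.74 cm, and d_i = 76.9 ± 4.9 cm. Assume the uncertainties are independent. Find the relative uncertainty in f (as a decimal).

0.0406

∂f/∂d_o = (d_i/(d_o+d_i))² = 0.690;  ∂f/∂d_i = (d_o/(d_o+d_i))² = 0.0287
δf = √((∂f/∂d_o · δd_o)² + (∂f/∂d_i · δd_i)²) = √(0.260 + 0.0198) = 0.529 cm
f = 13.0 cm, so δf/f = 0.529/13.0 = 0.0406.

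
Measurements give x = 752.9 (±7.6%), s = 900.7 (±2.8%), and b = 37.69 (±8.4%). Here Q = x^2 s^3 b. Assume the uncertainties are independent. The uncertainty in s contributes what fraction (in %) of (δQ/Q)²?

19.0%

(δQ/Q)² = (2·δx/x)² + (3·δs/s)² + (1·δb/b)²
  x term: (2×0.0760)² = 0.0231
  s term: (3×0.0280)² = 0.00706
  b term: (1×0.0840)² = 0.00706
Total = 0.0372. Share from s = 0.00706/0.0372 = 0.190.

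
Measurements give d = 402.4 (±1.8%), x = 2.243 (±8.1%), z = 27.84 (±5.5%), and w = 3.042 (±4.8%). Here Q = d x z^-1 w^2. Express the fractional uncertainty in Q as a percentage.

Q is a product of powers, so relative uncertainties combine in quadrature:
  (1·δd/d)² = (1×0.0180)² = 0.000324;  (1·δx/x)² = (1×0.0810)² = 0.00656;  (-1·δz/z)² = (-1×0.0550)² = 0.00302;  (2·δw/w)² = (2×0.0480)² = 0.00922
δQ/Q = √(0.0191) = 0.138

13.8%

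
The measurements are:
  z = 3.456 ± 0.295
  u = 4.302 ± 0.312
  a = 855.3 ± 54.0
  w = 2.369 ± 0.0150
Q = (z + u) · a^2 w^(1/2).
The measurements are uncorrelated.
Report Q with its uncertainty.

(8.735 ± 1.20) × 10^6

Let h = z + u = 7.758. δh = √(δz² + δu²) = √(0.0870 + 0.0973) = 0.429, so δh/h = 0.0553.
Q is then a monomial in h, a, w:
δQ/Q = √((δh/h)² + (2·δa/a)² + (½·δw/w)²) = √(0.00306 + 0.0159 + 1e-05) = 0.138
Q = 8.735e+06, so δQ = 0.138 × 8.735e+06 = 1.2e+06.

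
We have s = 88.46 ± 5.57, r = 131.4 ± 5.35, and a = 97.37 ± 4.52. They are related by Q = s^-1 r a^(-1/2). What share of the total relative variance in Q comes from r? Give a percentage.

(δQ/Q)² = (-1·δs/s)² + (1·δr/r)² + (−½·δa/a)²
  s term: (-1×0.0630)² = 0.00396
  r term: (1×0.0407)² = 0.00166
  a term: (-0.5×0.0464)² = 0.000539
Total = 0.00616. Share from r = 0.00166/0.00616 = 0.269.

26.9%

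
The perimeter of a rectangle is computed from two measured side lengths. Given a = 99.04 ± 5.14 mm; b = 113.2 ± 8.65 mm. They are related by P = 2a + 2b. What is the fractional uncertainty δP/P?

For a sum/difference, combine absolute errors in quadrature:
  (2·δa)² = 106;  (2·δb)² = 299
δP = √(405) = 20.1 mm
P = 424.5 mm, so δP/P = 20.1/424.5 = 0.0474.

0.0474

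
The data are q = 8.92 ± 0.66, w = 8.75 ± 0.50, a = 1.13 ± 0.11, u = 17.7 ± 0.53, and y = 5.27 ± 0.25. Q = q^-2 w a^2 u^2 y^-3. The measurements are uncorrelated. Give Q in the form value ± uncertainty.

Products/powers → add relative errors in quadrature, weighted by exponent:
  (-2·δq/q)² = (-2×0.0740)² = 0.0219;  (1·δw/w)² = (1×0.0571)² = 0.00327;  (2·δa/a)² = (2×0.0973)² = 0.0379;  (2·δu/u)² = (2×0.0299)² = 0.00359;  (-3·δy/y)² = (-3×0.0474)² = 0.0203
δQ/Q = √(0.0869) = 0.295
Q = 0.301, so δQ = 0.295 × 0.301 = 0.0886.

0.301 ± 0.0886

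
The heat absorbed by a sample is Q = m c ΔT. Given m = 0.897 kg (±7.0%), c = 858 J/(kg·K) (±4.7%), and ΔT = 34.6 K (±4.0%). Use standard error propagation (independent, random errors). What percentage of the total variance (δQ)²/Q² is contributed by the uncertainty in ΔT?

18.4%

(δQ/Q)² = (1·δm/m)² + (1·δc/c)² + (1·δΔT/ΔT)²
  m term: (1×0.0700)² = 0.00490
  c term: (1×0.0470)² = 0.00221
  ΔT term: (1×0.0400)² = 0.00160
Total = 0.00871. Share from ΔT = 0.00160/0.00871 = 0.184.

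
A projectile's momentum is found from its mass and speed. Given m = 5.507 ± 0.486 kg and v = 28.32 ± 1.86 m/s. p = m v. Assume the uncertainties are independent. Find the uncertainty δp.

Since p is a product/quotient, work with relative uncertainties:
  (1·δm/m)² = (1×0.0883)² = 0.00779;  (1·δv/v)² = (1×0.0657)² = 0.00431
δp/p = √(0.0121) = 0.110
p = 156.0 kg·m/s, so δp = 0.110 × 156.0 = 17.2 kg·m/s.

17.2 kg·m/s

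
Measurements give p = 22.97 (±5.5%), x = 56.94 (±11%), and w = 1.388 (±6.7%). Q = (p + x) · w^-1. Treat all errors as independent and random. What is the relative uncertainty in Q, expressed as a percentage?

10.4%

Let u = p + x = 79.91. δu = √(δp² + δx²) = √(1.60 + 39.2) = 6.39, so δu/u = 0.0800.
Q is then a monomial in u, w:
δQ/Q = √((δu/u)² + (-1·δw/w)²) = √(0.00639 + 0.00449) = 0.104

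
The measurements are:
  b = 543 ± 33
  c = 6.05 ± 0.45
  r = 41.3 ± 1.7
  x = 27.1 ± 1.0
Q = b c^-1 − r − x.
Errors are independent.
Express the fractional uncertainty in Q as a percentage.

Let p = b·c^-1 = 89.8. δp/p = √((1·δb/b)² + (-1·δc/c)²) = √(0.00369 + 0.00553) = 0.0961, so δp = 8.62.
Q = p − r − x: δQ = √(δp² + δr² + δx²) = √(74.3 + 2.89 + 1.00) = 8.84
Q = 21.4, so δQ/Q = 8.84/21.4 = 0.414.

41.4%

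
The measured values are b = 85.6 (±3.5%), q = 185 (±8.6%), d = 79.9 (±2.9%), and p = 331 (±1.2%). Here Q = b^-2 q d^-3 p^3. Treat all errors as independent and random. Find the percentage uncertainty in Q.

14.5%

Products/powers → add relative errors in quadrature, weighted by exponent:
  (-2·δb/b)² = (-2×0.0350)² = 0.00490;  (1·δq/q)² = (1×0.0860)² = 0.00740;  (-3·δd/d)² = (-3×0.0290)² = 0.00757;  (3·δp/p)² = (3×0.0120)² = 0.00130
δQ/Q = √(0.0212) = 0.145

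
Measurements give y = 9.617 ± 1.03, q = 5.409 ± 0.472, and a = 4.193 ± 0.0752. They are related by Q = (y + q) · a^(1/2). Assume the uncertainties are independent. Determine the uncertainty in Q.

Let u = y + q = 15.03. δu = √(δy² + δq²) = √(1.06 + 0.223) = 1.13, so δu/u = 0.0754.
Q is then a monomial in u, a:
δQ/Q = √((δu/u)² + (½·δa/a)²) = √(0.00569 + 8.04e-05) = 0.0759
Q = 30.77, so δQ = 0.0759 × 30.77 = 2.34.

2.34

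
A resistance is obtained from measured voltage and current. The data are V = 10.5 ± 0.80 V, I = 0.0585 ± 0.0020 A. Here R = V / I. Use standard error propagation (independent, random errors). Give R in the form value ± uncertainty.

179 ± 15.0 Ω

Products/powers → add relative errors in quadrature, weighted by exponent:
  (1·δV/V)² = (1×0.0762)² = 0.00580;  (-1·δI/I)² = (-1×0.0342)² = 0.00117
δR/R = √(0.00697) = 0.0835
R = 179 Ω, so δR = 0.0835 × 179 = 15.0 Ω.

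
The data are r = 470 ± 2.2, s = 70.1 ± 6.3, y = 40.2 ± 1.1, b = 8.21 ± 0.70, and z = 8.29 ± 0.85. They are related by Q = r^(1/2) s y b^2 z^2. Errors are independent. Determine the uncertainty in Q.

8e+07

Q is a product of powers, so relative uncertainties combine in quadrature:
  (½·δr/r)² = (0.5×0.00468)² = 5.48e-06;  (1·δs/s)² = (1×0.0899)² = 0.00808;  (1·δy/y)² = (1×0.0274)² = 0.000749;  (2·δb/b)² = (2×0.0853)² = 0.0291;  (2·δz/z)² = (2×0.103)² = 0.0421
δQ/Q = √(0.0800) = 0.283
Q = 2.83e+08, so δQ = 0.283 × 2.83e+08 = 8e+07.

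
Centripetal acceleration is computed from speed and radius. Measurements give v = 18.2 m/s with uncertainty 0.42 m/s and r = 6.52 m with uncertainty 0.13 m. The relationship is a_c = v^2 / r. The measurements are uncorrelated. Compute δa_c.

2.55 m/s^2

Each factor contributes (exponent × relative error)² to (δa_c/a_c)²:
  (2·δv/v)² = (2×0.0231)² = 0.00213;  (-1·δr/r)² = (-1×0.0199)² = 0.000398
δa_c/a_c = √(0.00253) = 0.0503
a_c = 50.8 m/s^2, so δa_c = 0.0503 × 50.8 = 2.55 m/s^2.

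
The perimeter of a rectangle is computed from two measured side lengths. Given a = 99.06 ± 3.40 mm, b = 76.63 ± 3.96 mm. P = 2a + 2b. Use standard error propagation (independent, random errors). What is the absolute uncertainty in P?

Sums and differences: (δP)² = Σ (cᵢ δxᵢ)².
  (2·δa)² = 46.2;  (2·δb)² = 62.7
δP = √(109) = 10.4 mm

10.4 mm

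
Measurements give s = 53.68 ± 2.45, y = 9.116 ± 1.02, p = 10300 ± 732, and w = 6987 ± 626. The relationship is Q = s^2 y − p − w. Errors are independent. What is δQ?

Let h = s^2·y = 26270. δh/h = √((2·δs/s)² + (1·δy/y)²) = √(0.00833 + 0.0125) = 0.144, so δh = 3790.
Q = h − p − w: δQ = √(δh² + δp² + δw²) = √(1.44e+07 + 5.36e+05 + 3.92e+05) = 3910

3910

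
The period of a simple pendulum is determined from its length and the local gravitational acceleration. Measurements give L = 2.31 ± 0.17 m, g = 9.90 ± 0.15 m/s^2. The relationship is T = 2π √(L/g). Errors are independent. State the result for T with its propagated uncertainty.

3.04 ± 0.114 s

Since T is a product/quotient, work with relative uncertainties:
  (½·δL/L)² = (0.5×0.0736)² = 0.00135;  (−½·δg/g)² = (-0.5×0.0152)² = 5.74e-05
δT/T = √(0.00141) = 0.0376
T = 3.04 s, so δT = 0.0376 × 3.04 = 0.114 s.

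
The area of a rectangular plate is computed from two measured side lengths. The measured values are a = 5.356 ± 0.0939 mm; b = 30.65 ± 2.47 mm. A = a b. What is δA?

Since A is a product/quotient, work with relative uncertainties:
  (1·δa/a)² = (1×0.0175)² = 0.000307;  (1·δb/b)² = (1×0.0806)² = 0.00649
δA/A = √(0.00680) = 0.0825
A = 164.2 mm^2, so δA = 0.0825 × 164.2 = 13.5 mm^2.

13.5 mm^2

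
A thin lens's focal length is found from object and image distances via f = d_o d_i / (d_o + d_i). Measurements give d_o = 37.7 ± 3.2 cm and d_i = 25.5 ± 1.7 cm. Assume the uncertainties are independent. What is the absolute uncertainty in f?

∂f/∂d_o = (d_i/(d_o+d_i))² = 0.163;  ∂f/∂d_i = (d_o/(d_o+d_i))² = 0.356
δf = √((∂f/∂d_o · δd_o)² + (∂f/∂d_i · δd_i)²) = √(0.271 + 0.366) = 0.798 cm

0.798 cm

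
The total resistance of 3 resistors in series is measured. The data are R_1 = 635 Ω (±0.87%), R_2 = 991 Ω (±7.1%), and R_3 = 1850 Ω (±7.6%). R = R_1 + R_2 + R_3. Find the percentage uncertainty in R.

4.53%

R is a linear combination, so absolute uncertainties add in quadrature:
  (δR_1)² = 30.5;  (δR_2)² = 4950;  (δR_3)² = 19800
δR = √(24700) = 157 Ω
R = 3480 Ω, so δR/R = 157/3480 = 0.0453.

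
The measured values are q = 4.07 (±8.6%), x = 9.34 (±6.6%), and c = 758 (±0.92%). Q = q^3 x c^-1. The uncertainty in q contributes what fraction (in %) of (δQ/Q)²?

(δQ/Q)² = (3·δq/q)² + (1·δx/x)² + (-1·δc/c)²
  q term: (3×0.0860)² = 0.0666
  x term: (1×0.0660)² = 0.00436
  c term: (-1×0.00920)² = 8.46e-05
Total = 0.0710. Share from q = 0.0666/0.0710 = 0.937.

93.7%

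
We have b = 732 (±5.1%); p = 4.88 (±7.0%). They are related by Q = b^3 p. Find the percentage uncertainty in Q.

16.8%

For a monomial Q ∝ b^3, p, fractional errors add in quadrature:
  (3·δb/b)² = (3×0.0510)² = 0.0234;  (1·δp/p)² = (1×0.0700)² = 0.00490
δQ/Q = √(0.0283) = 0.168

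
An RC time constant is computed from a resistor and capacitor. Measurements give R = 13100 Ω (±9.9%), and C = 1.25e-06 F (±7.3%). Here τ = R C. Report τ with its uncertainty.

Since τ is a product/quotient, work with relative uncertainties:
  (1·δR/R)² = (1×0.0990)² = 0.00980;  (1·δC/C)² = (1×0.0730)² = 0.00533
δτ/τ = √(0.0151) = 0.123
τ = 0.0164 s, so δτ = 0.123 × 0.0164 = 0.00201 s.

0.0164 ± 0.00201 s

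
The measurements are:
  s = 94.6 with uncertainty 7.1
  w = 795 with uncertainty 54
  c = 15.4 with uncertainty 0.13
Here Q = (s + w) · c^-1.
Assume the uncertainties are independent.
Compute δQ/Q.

0.0618

Let u = s + w = 890. δu = √(δs² + δw²) = √(50.4 + 2920) = 54.5, so δu/u = 0.0612.
Q is then a monomial in u, c:
δQ/Q = √((δu/u)² + (-1·δc/c)²) = √(0.00375 + 7.13e-05) = 0.0618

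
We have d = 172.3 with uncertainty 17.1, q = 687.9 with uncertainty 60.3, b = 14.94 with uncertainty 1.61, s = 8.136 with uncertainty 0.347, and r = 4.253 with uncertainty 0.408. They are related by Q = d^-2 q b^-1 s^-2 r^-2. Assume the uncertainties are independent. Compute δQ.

Each factor contributes (exponent × relative error)² to (δQ/Q)²:
  (-2·δd/d)² = (-2×0.0992)² = 0.0394;  (1·δq/q)² = (1×0.0877)² = 0.00768;  (-1·δb/b)² = (-1×0.108)² = 0.0116;  (-2·δs/s)² = (-2×0.0426)² = 0.00728;  (-2·δr/r)² = (-2×0.0959)² = 0.0368
δQ/Q = √(0.103) = 0.321
Q = 1.295e-06, so δQ = 0.321 × 1.295e-06 = 4.15e-07.

4.15e-07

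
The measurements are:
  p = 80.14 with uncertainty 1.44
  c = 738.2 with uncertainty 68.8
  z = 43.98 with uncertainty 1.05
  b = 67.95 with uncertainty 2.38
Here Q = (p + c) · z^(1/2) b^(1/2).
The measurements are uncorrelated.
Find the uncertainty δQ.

Let u = p + c = 818.3. δu = √(δp² + δc²) = √(2.07 + 4730) = 68.8, so δu/u = 0.0841.
Q is then a monomial in u, z, b:
δQ/Q = √((δu/u)² + (½·δz/z)² + (½·δb/b)²) = √(0.00707 + 0.000142 + 0.000307) = 0.0867
Q = 44740, so δQ = 0.0867 × 44740 = 3880.

3880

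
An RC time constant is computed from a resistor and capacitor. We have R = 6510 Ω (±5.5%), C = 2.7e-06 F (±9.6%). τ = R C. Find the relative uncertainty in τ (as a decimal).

Products/powers → add relative errors in quadrature, weighted by exponent:
  (1·δR/R)² = (1×0.0550)² = 0.00302;  (1·δC/C)² = (1×0.0960)² = 0.00922
δτ/τ = √(0.0122) = 0.111

0.111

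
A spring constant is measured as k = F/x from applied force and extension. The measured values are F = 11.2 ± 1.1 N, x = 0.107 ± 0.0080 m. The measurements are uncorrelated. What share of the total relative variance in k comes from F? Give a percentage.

63.3%

(δk/k)² = (1·δF/F)² + (-1·δx/x)²
  F term: (1×0.0982)² = 0.00965
  x term: (-1×0.0748)² = 0.00559
Total = 0.0152. Share from F = 0.00965/0.0152 = 0.633.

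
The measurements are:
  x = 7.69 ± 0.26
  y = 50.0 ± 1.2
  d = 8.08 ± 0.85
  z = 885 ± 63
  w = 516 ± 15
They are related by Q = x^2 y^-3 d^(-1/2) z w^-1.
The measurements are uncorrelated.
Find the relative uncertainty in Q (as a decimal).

0.136

Relative error in a monomial: (δQ/Q)² = Σ (nᵢ · δxᵢ/xᵢ)².
  (2·δx/x)² = (2×0.0338)² = 0.00457;  (-3·δy/y)² = (-3×0.0240)² = 0.00518;  (−½·δd/d)² = (-0.5×0.105)² = 0.00277;  (1·δz/z)² = (1×0.0712)² = 0.00507;  (-1·δw/w)² = (-1×0.0291)² = 0.000845
δQ/Q = √(0.0184) = 0.136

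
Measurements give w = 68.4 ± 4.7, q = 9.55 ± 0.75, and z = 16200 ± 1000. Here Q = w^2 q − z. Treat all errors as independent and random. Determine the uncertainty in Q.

Let p = w^2·q = 44700. δp/p = √((2·δw/w)² + (1·δq/q)²) = √(0.0189 + 0.00617) = 0.158, so δp = 7070.
Q = p − z: δQ = √(δp² + δz²) = √(5e+07 + 1e+06) = 7140

7140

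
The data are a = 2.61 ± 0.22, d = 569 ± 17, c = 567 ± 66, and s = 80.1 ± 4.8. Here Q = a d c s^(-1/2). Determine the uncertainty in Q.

14100

For a monomial Q ∝ a, d, c, s^(-1/2), fractional errors add in quadrature:
  (1·δa/a)² = (1×0.0843)² = 0.00711;  (1·δd/d)² = (1×0.0299)² = 0.000893;  (1·δc/c)² = (1×0.116)² = 0.0135;  (−½·δs/s)² = (-0.5×0.0599)² = 0.000898
δQ/Q = √(0.0224) = 0.150
Q = 94100, so δQ = 0.150 × 94100 = 14100.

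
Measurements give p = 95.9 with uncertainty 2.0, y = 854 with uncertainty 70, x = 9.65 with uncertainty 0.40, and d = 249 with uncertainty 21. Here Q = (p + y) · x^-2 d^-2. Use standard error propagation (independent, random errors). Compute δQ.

3.32e-05

Let u = p + y = 950. δu = √(δp² + δy²) = √(4.00 + 4900) = 70.0, so δu/u = 0.0737.
Q is then a monomial in u, x, d:
δQ/Q = √((δu/u)² + (-2·δx/x)² + (-2·δd/d)²) = √(0.00543 + 0.00687 + 0.0285) = 0.202
Q = 0.000165, so δQ = 0.202 × 0.000165 = 3.32e-05.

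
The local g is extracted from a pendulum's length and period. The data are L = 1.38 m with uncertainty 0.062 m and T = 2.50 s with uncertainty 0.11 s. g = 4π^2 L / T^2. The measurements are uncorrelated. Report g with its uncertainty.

8.72 ± 0.861 m/s^2

Since g is a product/quotient, work with relative uncertainties:
  (1·δL/L)² = (1×0.0449)² = 0.00202;  (-2·δT/T)² = (-2×0.0440)² = 0.00774
δg/g = √(0.00976) = 0.0988
g = 8.72 m/s^2, so δg = 0.0988 × 8.72 = 0.861 m/s^2.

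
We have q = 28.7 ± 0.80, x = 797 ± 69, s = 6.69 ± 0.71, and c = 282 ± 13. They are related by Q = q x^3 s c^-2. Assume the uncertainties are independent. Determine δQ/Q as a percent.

29.7%

Products/powers → add relative errors in quadrature, weighted by exponent:
  (1·δq/q)² = (1×0.0279)² = 0.000777;  (3·δx/x)² = (3×0.0866)² = 0.0675;  (1·δs/s)² = (1×0.106)² = 0.0113;  (-2·δc/c)² = (-2×0.0461)² = 0.00850
δQ/Q = √(0.0880) = 0.297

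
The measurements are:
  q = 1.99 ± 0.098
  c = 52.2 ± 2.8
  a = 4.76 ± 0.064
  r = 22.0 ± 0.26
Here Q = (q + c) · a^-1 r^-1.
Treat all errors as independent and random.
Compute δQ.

Let u = q + c = 54.2. δu = √(δq² + δc²) = √(0.00960 + 7.84) = 2.80, so δu/u = 0.0517.
Q is then a monomial in u, a, r:
δQ/Q = √((δu/u)² + (-1·δa/a)² + (-1·δr/r)²) = √(0.00267 + 0.000181 + 0.000140) = 0.0547
Q = 0.517, so δQ = 0.0547 × 0.517 = 0.0283.

0.0283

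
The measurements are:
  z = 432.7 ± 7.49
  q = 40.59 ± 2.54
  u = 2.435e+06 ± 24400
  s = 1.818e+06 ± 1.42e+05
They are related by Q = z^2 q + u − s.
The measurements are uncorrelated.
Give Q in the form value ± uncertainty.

Let p = z^2·q = 7.6e+06. δp/p = √((2·δz/z)² + (1·δq/q)²) = √(0.00120 + 0.00392) = 0.0715, so δp = 5.43e+05.
Q = p + u − s: δQ = √(δp² + δu² + δs²) = √(2.95e+11 + 5.95e+08 + 2.02e+10) = 5.62e+05
Q = 8.217e+06.

(8.217 ± 0.562) × 10^6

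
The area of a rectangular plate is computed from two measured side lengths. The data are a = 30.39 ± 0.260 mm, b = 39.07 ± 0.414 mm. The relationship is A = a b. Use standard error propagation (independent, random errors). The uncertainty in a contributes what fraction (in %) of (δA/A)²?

39.5%

(δA/A)² = (1·δa/a)² + (1·δb/b)²
  a term: (1×0.00856)² = 7.32e-05
  b term: (1×0.0106)² = 0.000112
Total = 0.000185. Share from a = 7.32e-05/0.000185 = 0.395.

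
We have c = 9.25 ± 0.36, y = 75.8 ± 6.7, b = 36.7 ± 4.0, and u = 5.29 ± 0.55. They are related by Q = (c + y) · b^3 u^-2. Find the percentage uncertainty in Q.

39.5%

Let w = c + y = 85.0. δw = √(δc² + δy²) = √(0.130 + 44.9) = 6.71, so δw/w = 0.0789.
Q is then a monomial in w, b, u:
δQ/Q = √((δw/w)² + (3·δb/b)² + (-2·δu/u)²) = √(0.00622 + 0.107 + 0.0432) = 0.395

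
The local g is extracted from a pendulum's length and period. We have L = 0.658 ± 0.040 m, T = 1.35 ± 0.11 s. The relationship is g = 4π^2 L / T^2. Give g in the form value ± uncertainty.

14.3 ± 2.48 m/s^2

For a monomial g ∝ L, T^-2, fractional errors add in quadrature:
  (1·δL/L)² = (1×0.0608)² = 0.00370;  (-2·δT/T)² = (-2×0.0815)² = 0.0266
δg/g = √(0.0303) = 0.174
g = 14.3 m/s^2, so δg = 0.174 × 14.3 = 2.48 m/s^2.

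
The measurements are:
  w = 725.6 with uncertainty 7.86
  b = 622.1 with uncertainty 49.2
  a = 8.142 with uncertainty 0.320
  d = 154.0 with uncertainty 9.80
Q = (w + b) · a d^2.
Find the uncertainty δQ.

Let u = w + b = 1348. δu = √(δw² + δb²) = √(61.8 + 2420) = 49.8, so δu/u = 0.0370.
Q is then a monomial in u, a, d:
δQ/Q = √((δu/u)² + (1·δa/a)² + (2·δd/d)²) = √(0.00137 + 0.00154 + 0.0162) = 0.138
Q = 2.602e+08, so δQ = 0.138 × 2.602e+08 = 3.6e+07.

3.6e+07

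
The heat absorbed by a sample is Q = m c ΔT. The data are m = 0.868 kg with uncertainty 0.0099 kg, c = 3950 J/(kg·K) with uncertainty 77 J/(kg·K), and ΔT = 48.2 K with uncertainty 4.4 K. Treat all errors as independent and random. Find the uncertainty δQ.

15500 J

Products/powers → add relative errors in quadrature, weighted by exponent:
  (1·δm/m)² = (1×0.0114)² = 0.000130;  (1·δc/c)² = (1×0.0195)² = 0.000380;  (1·δΔT/ΔT)² = (1×0.0913)² = 0.00833
δQ/Q = √(0.00884) = 0.0940
Q = 1.65e+05 J, so δQ = 0.0940 × 1.65e+05 = 15500 J.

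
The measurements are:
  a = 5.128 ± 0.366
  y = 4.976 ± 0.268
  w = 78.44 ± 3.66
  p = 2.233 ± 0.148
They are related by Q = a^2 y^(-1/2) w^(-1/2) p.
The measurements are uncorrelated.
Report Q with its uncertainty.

Q is a product of powers, so relative uncertainties combine in quadrature:
  (2·δa/a)² = (2×0.0714)² = 0.0204;  (−½·δy/y)² = (-0.5×0.0539)² = 0.000725;  (−½·δw/w)² = (-0.5×0.0467)² = 0.000544;  (1·δp/p)² = (1×0.0663)² = 0.00439
δQ/Q = √(0.0260) = 0.161
Q = 2.972, so δQ = 0.161 × 2.972 = 0.480.

2.972 ± 0.480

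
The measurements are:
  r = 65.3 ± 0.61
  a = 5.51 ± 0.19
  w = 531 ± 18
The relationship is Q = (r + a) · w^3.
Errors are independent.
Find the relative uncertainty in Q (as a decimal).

0.102

Let u = r + a = 70.8. δu = √(δr² + δa²) = √(0.372 + 0.0361) = 0.639, so δu/u = 0.00902.
Q is then a monomial in u, w:
δQ/Q = √((δu/u)² + (3·δw/w)²) = √(8.14e-05 + 0.0103) = 0.102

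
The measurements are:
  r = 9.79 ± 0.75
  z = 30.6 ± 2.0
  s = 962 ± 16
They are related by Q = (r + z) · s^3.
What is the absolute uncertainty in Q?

Let u = r + z = 40.4. δu = √(δr² + δz²) = √(0.562 + 4.00) = 2.14, so δu/u = 0.0529.
Q is then a monomial in u, s:
δQ/Q = √((δu/u)² + (3·δs/s)²) = √(0.00280 + 0.00249) = 0.0727
Q = 3.6e+10, so δQ = 0.0727 × 3.6e+10 = 2.61e+09.

2.61e+09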